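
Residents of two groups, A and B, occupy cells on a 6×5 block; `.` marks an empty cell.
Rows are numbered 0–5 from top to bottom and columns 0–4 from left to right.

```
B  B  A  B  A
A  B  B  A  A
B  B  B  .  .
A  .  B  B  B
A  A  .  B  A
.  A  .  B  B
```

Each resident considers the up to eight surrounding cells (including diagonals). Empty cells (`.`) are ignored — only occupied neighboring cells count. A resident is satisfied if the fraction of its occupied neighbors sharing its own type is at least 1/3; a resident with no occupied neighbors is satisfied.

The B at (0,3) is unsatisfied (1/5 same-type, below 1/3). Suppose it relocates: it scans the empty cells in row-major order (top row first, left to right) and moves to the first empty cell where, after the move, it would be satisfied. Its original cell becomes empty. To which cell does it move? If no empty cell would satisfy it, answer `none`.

(2,3)

Vacating (0,3). Empty cells in order:
  (2,3): 5/7 same-type → satisfied — stop here.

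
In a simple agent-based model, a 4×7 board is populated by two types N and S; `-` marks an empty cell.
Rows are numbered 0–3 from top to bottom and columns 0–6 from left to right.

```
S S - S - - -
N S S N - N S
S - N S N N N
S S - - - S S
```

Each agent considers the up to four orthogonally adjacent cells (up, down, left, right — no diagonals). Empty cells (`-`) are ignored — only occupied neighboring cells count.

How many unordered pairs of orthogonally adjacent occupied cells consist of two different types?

13

Scan each occupied cell's neighbors to the right and below so each pair is counted once.
Row 0: S(0,0)–S(0,1)= S(0,0)–N(1,0)≠ S(0,1)–S(1,1)= S(0,3)–N(1,3)≠  → 2/4 unlike.
Row 1: N(1,0)–S(1,1)≠ N(1,0)–S(2,0)≠ S(1,1)–S(1,2)= S(1,2)–N(1,3)≠ S(1,2)–N(2,2)≠ N(1,3)–S(2,3)≠ N(1,5)–S(1,6)≠ N(1,5)–N(2,5)= S(1,6)–N(2,6)≠  → 7/9 unlike.
Row 2: S(2,0)–S(3,0)= N(2,2)–S(2,3)≠ S(2,3)–N(2,4)≠ N(2,4)–N(2,5)= N(2,5)–N(2,6)= N(2,5)–S(3,5)≠ N(2,6)–S(3,6)≠  → 4/7 unlike.
Row 3: S(3,0)–S(3,1)= S(3,5)–S(3,6)=  → 0/2 unlike.
Total adjacent occupied pairs: 22; unlike-type pairs: 13.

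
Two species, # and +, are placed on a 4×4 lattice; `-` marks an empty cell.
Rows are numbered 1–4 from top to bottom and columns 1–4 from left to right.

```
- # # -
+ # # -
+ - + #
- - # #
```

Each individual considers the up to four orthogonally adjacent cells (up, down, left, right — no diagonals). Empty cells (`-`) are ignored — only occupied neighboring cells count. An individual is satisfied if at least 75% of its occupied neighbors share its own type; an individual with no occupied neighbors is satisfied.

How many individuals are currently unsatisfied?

(1,2)# 2/2 ok
(1,3)# 2/2 ok
(2,1)+ 1/2 unhappy
(2,2)# 2/3 unhappy
(2,3)# 2/3 unhappy
(3,1)+ 1/1 ok
(3,3)+ 0/3 unhappy
(3,4)# 1/2 unhappy
(4,3)# 1/2 unhappy
(4,4)# 2/2 ok
Unsatisfied: (2,1), (2,2), (2,3), (3,3), (3,4), (4,3) — 6 in total.

6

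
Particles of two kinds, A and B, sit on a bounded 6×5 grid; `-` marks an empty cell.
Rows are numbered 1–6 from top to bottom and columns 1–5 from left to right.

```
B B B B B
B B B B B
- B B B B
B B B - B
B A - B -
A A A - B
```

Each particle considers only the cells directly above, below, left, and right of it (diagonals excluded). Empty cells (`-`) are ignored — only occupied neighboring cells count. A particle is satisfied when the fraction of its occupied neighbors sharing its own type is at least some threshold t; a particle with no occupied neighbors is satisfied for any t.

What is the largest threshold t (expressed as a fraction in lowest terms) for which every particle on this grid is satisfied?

(1,1)B 2/2
(1,2)B 3/3
(1,3)B 3/3
(1,4)B 3/3
(1,5)B 2/2
(2,1)B 2/2
(2,2)B 4/4
(2,3)B 4/4
(2,4)B 4/4
(2,5)B 3/3
(3,2)B 3/3
(3,3)B 4/4
(3,4)B 3/3
(3,5)B 3/3
(4,1)B 2/2
(4,2)B 3/4
(4,3)B 2/2
(4,5)B 1/1
(5,1)B 1/3
(5,2)A 1/3
(5,4)B — no occupied neighbors
(6,1)A 1/2
(6,2)A 3/3
(6,3)A 1/1
(6,5)B — no occupied neighbors
The smallest same-type fraction is 1/3 at (5,1), which reduces to 1/3. Any threshold above that leaves this particle unsatisfied.

1/3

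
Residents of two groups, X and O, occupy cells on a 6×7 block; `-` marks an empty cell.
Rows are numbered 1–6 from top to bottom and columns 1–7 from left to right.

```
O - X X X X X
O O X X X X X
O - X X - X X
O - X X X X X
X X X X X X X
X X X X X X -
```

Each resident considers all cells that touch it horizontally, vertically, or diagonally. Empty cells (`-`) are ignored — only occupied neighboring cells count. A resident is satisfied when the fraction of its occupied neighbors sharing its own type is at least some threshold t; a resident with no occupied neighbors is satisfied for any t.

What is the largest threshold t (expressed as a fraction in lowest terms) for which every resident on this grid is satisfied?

Row 1: (1,1)O 2/2 · (1,3)X 3/4 · (1,4)X 5/5 · (1,5)X 5/5 · (1,6)X 5/5 · (1,7)X 3/3
Row 2: (2,1)O 3/3 · (2,2)O 3/6 · (2,3)X 5/6 · (2,4)X 7/7 · (2,5)X 7/7 · (2,6)X 7/7 · (2,7)X 5/5
Row 3: (3,1)O 3/3 · (3,3)X 5/6 · (3,4)X 7/7 · (3,6)X 7/7 · (3,7)X 5/5
Row 4: (4,1)O 1/3 · (4,3)X 6/6 · (4,4)X 7/7 · (4,5)X 7/7 · (4,6)X 7/7 · (4,7)X 5/5
Row 5: (5,1)X 3/4 · (5,2)X 6/7 · (5,3)X 7/7 · (5,4)X 8/8 · (5,5)X 8/8 · (5,6)X 7/7 · (5,7)X 4/4
Row 6: (6,1)X 3/3 · (6,2)X 5/5 · (6,3)X 5/5 · (6,4)X 5/5 · (6,5)X 5/5 · (6,6)X 4/4
The smallest same-type fraction is 1/3 at (4,1), which reduces to 1/3. Any threshold above that leaves this resident unsatisfied.

1/3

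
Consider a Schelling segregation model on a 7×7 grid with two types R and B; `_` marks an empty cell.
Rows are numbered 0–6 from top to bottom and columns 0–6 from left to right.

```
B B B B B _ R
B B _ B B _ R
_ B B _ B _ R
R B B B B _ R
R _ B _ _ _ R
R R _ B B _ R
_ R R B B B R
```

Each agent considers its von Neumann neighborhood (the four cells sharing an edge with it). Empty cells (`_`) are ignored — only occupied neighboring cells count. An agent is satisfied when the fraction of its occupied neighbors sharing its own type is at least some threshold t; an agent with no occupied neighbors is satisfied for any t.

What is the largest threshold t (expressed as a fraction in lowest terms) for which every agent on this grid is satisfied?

Row 0: (0,0)B 2/2 · (0,1)B 3/3 · (0,2)B 2/2 · (0,3)B 3/3 · (0,4)B 2/2 · (0,6)R 1/1
Row 1: (1,0)B 2/2 · (1,1)B 3/3 · (1,3)B 2/2 · (1,4)B 3/3 · (1,6)R 2/2
Row 2: (2,1)B 3/3 · (2,2)B 2/2 · (2,4)B 2/2 · (2,6)R 2/2
Row 3: (3,0)R 1/2 · (3,1)B 2/3 · (3,2)B 4/4 · (3,3)B 2/2 · (3,4)B 2/2 · (3,6)R 2/2
Row 4: (4,0)R 2/2 · (4,2)B 1/1 · (4,6)R 2/2
Row 5: (5,0)R 2/2 · (5,1)R 2/2 · (5,3)B 2/2 · (5,4)B 2/2 · (5,6)R 2/2
Row 6: (6,1)R 2/2 · (6,2)R 1/2 · (6,3)B 2/3 · (6,4)B 3/3 · (6,5)B 1/2 · (6,6)R 1/2
The smallest same-type fraction is 1/2 at (3,0), which reduces to 1/2. Any threshold above that leaves this agent unsatisfied.

1/2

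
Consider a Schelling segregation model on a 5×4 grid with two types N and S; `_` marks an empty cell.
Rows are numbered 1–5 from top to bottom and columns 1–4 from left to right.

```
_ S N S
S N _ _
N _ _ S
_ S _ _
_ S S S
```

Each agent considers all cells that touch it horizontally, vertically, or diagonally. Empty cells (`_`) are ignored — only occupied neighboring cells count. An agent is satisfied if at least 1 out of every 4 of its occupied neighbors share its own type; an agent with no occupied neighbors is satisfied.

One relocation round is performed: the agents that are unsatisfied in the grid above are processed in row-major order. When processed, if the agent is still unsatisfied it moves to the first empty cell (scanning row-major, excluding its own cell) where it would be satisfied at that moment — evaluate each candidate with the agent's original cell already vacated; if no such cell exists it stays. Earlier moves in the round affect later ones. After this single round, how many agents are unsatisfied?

Initially unsatisfied (in order): (1,4).
  (1,4) → (1,1).
Resulting grid:
S S N _
S N _ _
N _ _ S
_ S _ _
_ S S S
All satisfied now.

0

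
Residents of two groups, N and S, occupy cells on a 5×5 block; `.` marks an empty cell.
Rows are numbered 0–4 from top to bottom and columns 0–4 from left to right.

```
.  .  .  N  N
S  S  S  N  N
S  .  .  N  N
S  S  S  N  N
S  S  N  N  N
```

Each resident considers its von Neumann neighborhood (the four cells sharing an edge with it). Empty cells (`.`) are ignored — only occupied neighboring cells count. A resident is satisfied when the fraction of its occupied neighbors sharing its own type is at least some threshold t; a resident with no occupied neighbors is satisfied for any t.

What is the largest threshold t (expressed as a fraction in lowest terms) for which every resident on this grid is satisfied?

1/3

(0,3)N 2/2
(0,4)N 2/2
(1,0)S 2/2
(1,1)S 2/2
(1,2)S 1/2
(1,3)N 3/4
(1,4)N 3/3
(2,0)S 2/2
(2,3)N 3/3
(2,4)N 3/3
(3,0)S 3/3
(3,1)S 3/3
(3,2)S 1/3
(3,3)N 3/4
(3,4)N 3/3
(4,0)S 2/2
(4,1)S 2/3
(4,2)N 1/3
(4,3)N 3/3
(4,4)N 2/2
The smallest same-type fraction is 1/3 at (3,2), which reduces to 1/3. Any threshold above that leaves this resident unsatisfied.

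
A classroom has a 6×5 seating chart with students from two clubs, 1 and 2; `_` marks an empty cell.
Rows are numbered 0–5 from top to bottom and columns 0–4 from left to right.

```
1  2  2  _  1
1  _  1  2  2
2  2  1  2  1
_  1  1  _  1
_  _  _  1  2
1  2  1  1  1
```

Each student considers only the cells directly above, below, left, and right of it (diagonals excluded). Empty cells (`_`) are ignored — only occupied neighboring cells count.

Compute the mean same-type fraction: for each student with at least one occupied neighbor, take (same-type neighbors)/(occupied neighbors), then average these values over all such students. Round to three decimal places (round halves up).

Row 0: (0,0)1 1/2 · (0,1)2 1/2 · (0,2)2 1/2 · (0,4)1 0/1
Row 1: (1,0)1 1/2 · (1,2)1 1/3 · (1,3)2 2/3 · (1,4)2 1/3
Row 2: (2,0)2 1/2 · (2,1)2 1/3 · (2,2)1 2/4 · (2,3)2 1/3 · (2,4)1 1/3
Row 3: (3,1)1 1/2 · (3,2)1 2/2 · (3,4)1 1/2
Row 4: (4,3)1 1/2 · (4,4)2 0/3
Row 5: (5,0)1 0/1 · (5,1)2 0/2 · (5,2)1 1/2 · (5,3)1 3/3 · (5,4)1 1/2
Sum over 23 students: 1/2 + 1/2 + 1/2 + 0/1 + 1/2 + 1/3 + 2/3 + 1/3 + 1/2 + 1/3 + 2/4 + 1/3 + 1/3 + 1/2 + 2/2 + 1/2 + 1/2 + 0/3 + 0/1 + 0/2 + 1/2 + 3/3 + 1/2 = 59/6; mean = 59/6 ÷ 23 = 59/138 = 0.427536… → 0.428.

0.428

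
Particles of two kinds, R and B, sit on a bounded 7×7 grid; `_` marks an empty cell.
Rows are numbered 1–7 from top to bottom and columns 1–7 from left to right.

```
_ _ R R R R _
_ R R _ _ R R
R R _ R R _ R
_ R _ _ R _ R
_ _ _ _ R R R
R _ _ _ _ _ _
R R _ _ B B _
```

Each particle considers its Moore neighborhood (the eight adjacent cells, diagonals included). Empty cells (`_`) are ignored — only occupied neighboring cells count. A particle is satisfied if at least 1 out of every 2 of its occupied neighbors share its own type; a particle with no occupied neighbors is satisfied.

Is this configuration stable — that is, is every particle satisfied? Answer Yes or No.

(1,3)R 3/3 ✓
(1,4)R 3/3 ✓
(1,5)R 3/3 ✓
(1,6)R 3/3 ✓
(2,2)R 4/4 ✓
(2,3)R 5/5 ✓
(2,6)R 5/5 ✓
(2,7)R 3/3 ✓
(3,1)R 3/3 ✓
(3,2)R 4/4 ✓
(3,4)R 3/3 ✓
(3,5)R 3/3 ✓
(3,7)R 3/3 ✓
(4,2)R 2/2 ✓
(4,5)R 4/4 ✓
(4,7)R 3/3 ✓
(5,5)R 2/2 ✓
(5,6)R 4/4 ✓
(5,7)R 2/2 ✓
(6,1)R 2/2 ✓
(7,1)R 2/2 ✓
(7,2)R 2/2 ✓
(7,5)B 1/1 ✓
(7,6)B 1/1 ✓
All meet the threshold, so the configuration is stable.

Yes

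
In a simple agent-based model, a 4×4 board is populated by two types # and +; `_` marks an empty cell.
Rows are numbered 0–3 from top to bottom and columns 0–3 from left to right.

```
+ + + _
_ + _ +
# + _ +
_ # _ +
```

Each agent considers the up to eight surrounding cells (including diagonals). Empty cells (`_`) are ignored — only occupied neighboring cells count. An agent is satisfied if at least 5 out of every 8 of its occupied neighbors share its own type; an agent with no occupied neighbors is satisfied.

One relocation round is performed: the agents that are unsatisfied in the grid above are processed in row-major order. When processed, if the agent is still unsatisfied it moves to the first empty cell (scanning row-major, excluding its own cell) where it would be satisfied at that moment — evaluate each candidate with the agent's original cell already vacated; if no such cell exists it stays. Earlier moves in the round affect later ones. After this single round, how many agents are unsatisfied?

1

Initially unsatisfied (in order): (2,0), (2,1), (3,1).
  (2,0): no empty cell satisfies it; stays.
  (2,1) → (0,3).
  (3,1): now satisfied by earlier moves; stays.
Resulting grid:
+ + + +
_ + _ +
# _ _ +
_ # _ +
Unsatisfied now: (2,0).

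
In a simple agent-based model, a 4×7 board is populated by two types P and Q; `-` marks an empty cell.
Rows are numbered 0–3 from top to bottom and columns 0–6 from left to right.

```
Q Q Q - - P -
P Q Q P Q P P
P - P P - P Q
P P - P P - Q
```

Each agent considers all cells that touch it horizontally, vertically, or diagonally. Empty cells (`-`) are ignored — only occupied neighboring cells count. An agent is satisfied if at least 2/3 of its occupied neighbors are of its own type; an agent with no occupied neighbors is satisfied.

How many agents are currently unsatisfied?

(0,0)Q 2/3 ✓
(0,1)Q 4/5 ✓
(0,2)Q 3/4 ✓
(0,5)P 2/3 ✓
(1,0)P 1/4 ✗
(1,1)Q 4/7 ✗
(1,2)Q 3/6 ✗
(1,3)P 2/5 ✗
(1,4)Q 0/5 ✗
(1,5)P 3/5 ✗
(1,6)P 3/4 ✓
(2,0)P 3/4 ✓
(2,2)P 4/6 ✓
(2,3)P 4/6 ✓
(2,5)P 3/6 ✗
(2,6)Q 1/4 ✗
(3,0)P 2/2 ✓
(3,1)P 3/3 ✓
(3,3)P 3/3 ✓
(3,4)P 3/3 ✓
(3,6)Q 1/2 ✗
Unsatisfied: (1,0), (1,1), (1,2), (1,3), (1,4), (1,5), (2,5), (2,6), (3,6) — 9 in total.

9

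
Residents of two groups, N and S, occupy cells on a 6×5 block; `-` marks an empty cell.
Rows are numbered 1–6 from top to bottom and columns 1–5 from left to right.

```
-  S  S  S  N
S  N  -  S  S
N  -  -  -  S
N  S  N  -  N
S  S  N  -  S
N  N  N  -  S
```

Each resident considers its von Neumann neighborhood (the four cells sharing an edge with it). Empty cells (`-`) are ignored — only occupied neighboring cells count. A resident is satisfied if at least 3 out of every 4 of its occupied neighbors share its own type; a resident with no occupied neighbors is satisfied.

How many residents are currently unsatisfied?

18

Row 1: (1,2)S 1/2 not · (1,3)S 2/2 satisfied · (1,4)S 2/3 not · (1,5)N 0/2 not
Row 2: (2,1)S 0/2 not · (2,2)N 0/2 not · (2,4)S 2/2 satisfied · (2,5)S 2/3 not
Row 3: (3,1)N 1/2 not · (3,5)S 1/2 not
Row 4: (4,1)N 1/3 not · (4,2)S 1/3 not · (4,3)N 1/2 not · (4,5)N 0/2 not
Row 5: (5,1)S 1/3 not · (5,2)S 2/4 not · (5,3)N 2/3 not · (5,5)S 1/2 not
Row 6: (6,1)N 1/2 not · (6,2)N 2/3 not · (6,3)N 2/2 satisfied · (6,5)S 1/1 satisfied
Unsatisfied: (1,2), (1,4), (1,5), (2,1), (2,2), (2,5), (3,1), (3,5), (4,1), (4,2), (4,3), (4,5), (5,1), (5,2), (5,3), (5,5), (6,1), (6,2) — 18 in total.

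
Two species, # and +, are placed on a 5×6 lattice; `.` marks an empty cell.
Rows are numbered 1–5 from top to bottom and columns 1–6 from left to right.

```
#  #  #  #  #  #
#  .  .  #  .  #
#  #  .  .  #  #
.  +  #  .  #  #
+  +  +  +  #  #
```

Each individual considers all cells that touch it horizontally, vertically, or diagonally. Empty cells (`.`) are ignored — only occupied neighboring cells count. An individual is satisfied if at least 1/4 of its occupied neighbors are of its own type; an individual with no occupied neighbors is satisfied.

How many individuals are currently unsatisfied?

Row 1: (1,1)# 2/2 ✓ · (1,2)# 3/3 ✓ · (1,3)# 3/3 ✓ · (1,4)# 3/3 ✓ · (1,5)# 4/4 ✓ · (1,6)# 2/2 ✓
Row 2: (2,1)# 4/4 ✓ · (2,4)# 4/4 ✓ · (2,6)# 4/4 ✓
Row 3: (3,1)# 2/3 ✓ · (3,2)# 3/4 ✓ · (3,5)# 5/5 ✓ · (3,6)# 4/4 ✓
Row 4: (4,2)+ 3/6 ✓ · (4,3)# 1/5 ✗ · (4,5)# 5/6 ✓ · (4,6)# 5/5 ✓
Row 5: (5,1)+ 2/2 ✓ · (5,2)+ 3/4 ✓ · (5,3)+ 3/4 ✓ · (5,4)+ 1/4 ✓ · (5,5)# 3/4 ✓ · (5,6)# 3/3 ✓
Unsatisfied: (4,3) — 1 in total.

1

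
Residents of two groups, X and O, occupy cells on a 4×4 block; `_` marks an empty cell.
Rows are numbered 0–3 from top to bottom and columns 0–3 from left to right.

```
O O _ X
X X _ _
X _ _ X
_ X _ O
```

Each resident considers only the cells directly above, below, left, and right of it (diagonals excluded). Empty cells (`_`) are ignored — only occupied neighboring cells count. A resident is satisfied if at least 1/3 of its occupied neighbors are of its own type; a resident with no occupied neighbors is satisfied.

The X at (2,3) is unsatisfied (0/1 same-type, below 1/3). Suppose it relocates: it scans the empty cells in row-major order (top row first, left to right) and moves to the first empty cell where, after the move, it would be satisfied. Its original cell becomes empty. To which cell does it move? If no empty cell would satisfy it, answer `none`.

Vacating (2,3). Empty cells in order:
  (0,2): 1/2 same-type → satisfied — stop here.

(0,2)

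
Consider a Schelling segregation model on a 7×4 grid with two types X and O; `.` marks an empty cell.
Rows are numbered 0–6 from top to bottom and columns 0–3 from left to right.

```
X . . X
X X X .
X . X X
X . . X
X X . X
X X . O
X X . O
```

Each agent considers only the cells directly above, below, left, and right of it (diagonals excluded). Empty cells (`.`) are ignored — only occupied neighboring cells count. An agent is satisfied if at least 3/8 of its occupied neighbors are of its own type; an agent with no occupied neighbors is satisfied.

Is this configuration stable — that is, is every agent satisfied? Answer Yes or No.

(0,0)X 1/1 satisfied
(0,3)X 0/0 satisfied
(1,0)X 3/3 satisfied
(1,1)X 2/2 satisfied
(1,2)X 2/2 satisfied
(2,0)X 2/2 satisfied
(2,2)X 2/2 satisfied
(2,3)X 2/2 satisfied
(3,0)X 2/2 satisfied
(3,3)X 2/2 satisfied
(4,0)X 3/3 satisfied
(4,1)X 2/2 satisfied
(4,3)X 1/2 satisfied
(5,0)X 3/3 satisfied
(5,1)X 3/3 satisfied
(5,3)O 1/2 satisfied
(6,0)X 2/2 satisfied
(6,1)X 2/2 satisfied
(6,3)O 1/1 satisfied
All meet the threshold, so the configuration is stable.

Yes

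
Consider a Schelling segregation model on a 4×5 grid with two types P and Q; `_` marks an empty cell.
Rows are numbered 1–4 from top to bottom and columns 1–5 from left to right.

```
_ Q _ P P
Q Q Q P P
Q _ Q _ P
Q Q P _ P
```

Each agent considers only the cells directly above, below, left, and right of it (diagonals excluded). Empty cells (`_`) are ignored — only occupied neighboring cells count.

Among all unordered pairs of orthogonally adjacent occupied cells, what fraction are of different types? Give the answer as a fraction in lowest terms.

Scan each occupied cell's neighbors to the right and below so each pair is counted once.
From row 1: 0 unlike of 4 pairs (running 0/4).
From row 2: 1 unlike of 7 pairs (running 1/11).
From row 3: 1 unlike of 3 pairs (running 2/14).
From row 4: 1 unlike of 2 pairs (running 3/16).
Total adjacent occupied pairs: 16; unlike-type pairs: 3.
3/16 is already in lowest terms.

3/16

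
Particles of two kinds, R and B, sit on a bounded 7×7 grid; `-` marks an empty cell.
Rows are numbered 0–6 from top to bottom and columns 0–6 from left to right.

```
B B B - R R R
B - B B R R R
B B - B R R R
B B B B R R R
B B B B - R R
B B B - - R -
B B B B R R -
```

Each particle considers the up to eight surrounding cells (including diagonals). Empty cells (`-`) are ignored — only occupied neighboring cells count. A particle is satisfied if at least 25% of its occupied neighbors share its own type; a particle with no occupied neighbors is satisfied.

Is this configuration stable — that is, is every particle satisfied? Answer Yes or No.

(0,0)B 2/2 ✓
(0,1)B 4/4 ✓
(0,2)B 3/3 ✓
(0,4)R 3/4 ✓
(0,5)R 5/5 ✓
(0,6)R 3/3 ✓
(1,0)B 4/4 ✓
(1,2)B 5/5 ✓
(1,3)B 3/6 ✓
(1,4)R 5/7 ✓
(1,5)R 8/8 ✓
(1,6)R 5/5 ✓
(2,0)B 4/4 ✓
(2,1)B 6/6 ✓
(2,3)B 4/7 ✓
(2,4)R 5/8 ✓
(2,5)R 8/8 ✓
(2,6)R 5/5 ✓
(3,0)B 5/5 ✓
(3,1)B 7/7 ✓
(3,2)B 7/7 ✓
(3,3)B 4/6 ✓
(3,4)R 4/7 ✓
(3,5)R 7/7 ✓
(3,6)R 5/5 ✓
(4,0)B 5/5 ✓
(4,1)B 8/8 ✓
(4,2)B 7/7 ✓
(4,3)B 4/5 ✓
(4,5)R 5/5 ✓
(4,6)R 4/4 ✓
(5,0)B 5/5 ✓
(5,1)B 8/8 ✓
(5,2)B 7/7 ✓
(5,5)R 4/4 ✓
(6,0)B 3/3 ✓
(6,1)B 5/5 ✓
(6,2)B 4/4 ✓
(6,3)B 2/3 ✓
(6,4)R 2/3 ✓
(6,5)R 2/2 ✓
All meet the threshold, so the configuration is stable.

Yes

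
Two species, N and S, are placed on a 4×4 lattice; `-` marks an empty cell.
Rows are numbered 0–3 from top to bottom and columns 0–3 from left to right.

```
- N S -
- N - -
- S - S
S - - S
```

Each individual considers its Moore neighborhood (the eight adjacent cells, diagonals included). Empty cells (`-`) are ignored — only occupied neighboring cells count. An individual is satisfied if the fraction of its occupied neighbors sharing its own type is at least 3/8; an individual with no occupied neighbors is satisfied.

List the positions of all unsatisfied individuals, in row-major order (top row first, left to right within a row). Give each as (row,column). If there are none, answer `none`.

Row 0: (0,1)N 1/2 ok · (0,2)S 0/2 unhappy
Row 1: (1,1)N 1/3 unhappy
Row 2: (2,1)S 1/2 ok · (2,3)S 1/1 ok
Row 3: (3,0)S 1/1 ok · (3,3)S 1/1 ok

(0,2), (1,1)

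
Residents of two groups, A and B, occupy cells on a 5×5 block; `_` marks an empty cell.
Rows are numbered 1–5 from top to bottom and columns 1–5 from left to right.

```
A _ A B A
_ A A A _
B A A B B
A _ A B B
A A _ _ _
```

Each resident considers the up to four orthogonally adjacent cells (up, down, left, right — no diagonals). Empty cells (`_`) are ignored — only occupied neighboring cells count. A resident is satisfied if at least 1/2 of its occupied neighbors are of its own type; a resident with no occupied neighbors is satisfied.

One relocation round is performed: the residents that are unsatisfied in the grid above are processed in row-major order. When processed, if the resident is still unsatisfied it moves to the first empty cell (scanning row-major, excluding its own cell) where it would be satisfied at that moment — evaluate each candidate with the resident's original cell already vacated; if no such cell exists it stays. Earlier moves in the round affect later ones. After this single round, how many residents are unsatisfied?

Initially unsatisfied (in order): (1,4), (1,5), (2,4), (3,1).
  (1,4) → (5,4).
  (1,5): now satisfied by earlier moves; stays.
  (2,4): now satisfied by earlier moves; stays.
  (3,1) → (5,5).
Resulting grid:
A _ A _ A
_ A A A _
_ A A B B
A _ A B B
A A _ B B
All satisfied now.

0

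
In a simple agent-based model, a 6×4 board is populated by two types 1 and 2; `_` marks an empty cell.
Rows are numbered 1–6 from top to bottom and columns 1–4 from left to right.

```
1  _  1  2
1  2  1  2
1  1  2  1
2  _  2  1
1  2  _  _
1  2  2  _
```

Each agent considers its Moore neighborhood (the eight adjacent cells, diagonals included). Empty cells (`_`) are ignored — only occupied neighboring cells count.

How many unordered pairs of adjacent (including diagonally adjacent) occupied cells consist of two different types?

25

Scan each occupied cell's neighbors to the right and below (and the two forward diagonals) so each pair is counted once.
From row 1: 5 unlike of 8 pairs (running 5/8).
From row 2: 7 unlike of 13 pairs (running 12/21).
From row 3: 7 unlike of 10 pairs (running 19/31).
From row 4: 2 unlike of 4 pairs (running 21/35).
From row 5: 3 unlike of 6 pairs (running 24/41).
From row 6: 1 unlike of 2 pairs (running 25/43).
Total adjacent occupied pairs: 43; unlike-type pairs: 25.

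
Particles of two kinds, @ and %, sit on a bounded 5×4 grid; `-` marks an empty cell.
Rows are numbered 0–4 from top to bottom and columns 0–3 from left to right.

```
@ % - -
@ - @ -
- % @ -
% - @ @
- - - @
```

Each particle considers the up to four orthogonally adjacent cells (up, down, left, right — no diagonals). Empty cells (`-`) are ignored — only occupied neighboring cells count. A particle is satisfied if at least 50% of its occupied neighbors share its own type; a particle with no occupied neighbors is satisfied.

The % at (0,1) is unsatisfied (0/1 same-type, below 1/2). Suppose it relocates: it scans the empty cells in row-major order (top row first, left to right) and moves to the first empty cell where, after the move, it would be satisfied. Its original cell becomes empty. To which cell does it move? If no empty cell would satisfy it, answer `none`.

(0,3)

Vacating (0,1). Empty cells in order:
  (0,2): 0/1 same-type → still unsatisfied.
  (0,3): 0/0 same-type → satisfied — stop here.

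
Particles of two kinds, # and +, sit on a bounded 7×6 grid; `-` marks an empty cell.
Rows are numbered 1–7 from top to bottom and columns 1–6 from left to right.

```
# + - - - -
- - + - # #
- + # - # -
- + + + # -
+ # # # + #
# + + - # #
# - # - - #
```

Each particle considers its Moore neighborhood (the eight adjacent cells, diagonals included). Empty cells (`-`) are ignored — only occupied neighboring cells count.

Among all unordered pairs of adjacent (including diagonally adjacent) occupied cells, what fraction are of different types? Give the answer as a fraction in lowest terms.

Scan each occupied cell's neighbors to the right and below (and the two forward diagonals) so each pair is counted once.
Row 1: #(1,1)–+(1,2)≠ +(1,2)–+(2,3)=  → 1/2 unlike.
Row 2: +(2,3)–#(3,3)≠ +(2,3)–+(3,2)= #(2,5)–#(2,6)= #(2,5)–#(3,5)= #(2,6)–#(3,5)=  → 1/5 unlike.
Row 3: +(3,2)–#(3,3)≠ +(3,2)–+(4,2)= +(3,2)–+(4,3)= #(3,3)–+(4,3)≠ #(3,3)–+(4,4)≠ #(3,3)–+(4,2)≠ #(3,5)–#(4,5)= #(3,5)–+(4,4)≠  → 5/8 unlike.
Row 4: +(4,2)–+(4,3)= +(4,2)–#(5,2)≠ +(4,2)–#(5,3)≠ +(4,2)–+(5,1)= +(4,3)–+(4,4)= +(4,3)–#(5,3)≠ +(4,3)–#(5,4)≠ +(4,3)–#(5,2)≠ +(4,4)–#(4,5)≠ +(4,4)–#(5,4)≠ +(4,4)–+(5,5)= +(4,4)–#(5,3)≠ #(4,5)–+(5,5)≠ #(4,5)–#(5,6)= #(4,5)–#(5,4)=  → 9/15 unlike.
Row 5: +(5,1)–#(5,2)≠ +(5,1)–#(6,1)≠ +(5,1)–+(6,2)= #(5,2)–#(5,3)= #(5,2)–+(6,2)≠ #(5,2)–+(6,3)≠ #(5,2)–#(6,1)= #(5,3)–#(5,4)= #(5,3)–+(6,3)≠ #(5,3)–+(6,2)≠ #(5,4)–+(5,5)≠ #(5,4)–#(6,5)= #(5,4)–+(6,3)≠ +(5,5)–#(5,6)≠ +(5,5)–#(6,5)≠ +(5,5)–#(6,6)≠ #(5,6)–#(6,6)= #(5,6)–#(6,5)=  → 11/18 unlike.
Row 6: #(6,1)–+(6,2)≠ #(6,1)–#(7,1)= +(6,2)–+(6,3)= +(6,2)–#(7,3)≠ +(6,2)–#(7,1)≠ +(6,3)–#(7,3)≠ #(6,5)–#(6,6)= #(6,5)–#(7,6)= #(6,6)–#(7,6)=  → 4/9 unlike.
Total adjacent occupied pairs: 57; unlike-type pairs: 31.
31/57 is already in lowest terms.

31/57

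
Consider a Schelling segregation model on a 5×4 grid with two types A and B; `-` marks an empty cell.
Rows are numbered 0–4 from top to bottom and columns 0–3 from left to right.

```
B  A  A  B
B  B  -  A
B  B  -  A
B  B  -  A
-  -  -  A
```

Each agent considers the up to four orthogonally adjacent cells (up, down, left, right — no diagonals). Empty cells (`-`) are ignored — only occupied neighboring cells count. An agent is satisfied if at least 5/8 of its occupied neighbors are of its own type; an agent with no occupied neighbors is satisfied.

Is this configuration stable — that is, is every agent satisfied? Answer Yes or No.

Row 0: (0,0)B 1/2 unhappy · (0,1)A 1/3 unhappy · (0,2)A 1/2 unhappy · (0,3)B 0/2 unhappy
Row 1: (1,0)B 3/3 ok · (1,1)B 2/3 ok · (1,3)A 1/2 unhappy
Row 2: (2,0)B 3/3 ok · (2,1)B 3/3 ok · (2,3)A 2/2 ok
Row 3: (3,0)B 2/2 ok · (3,1)B 2/2 ok · (3,3)A 2/2 ok
Row 4: (4,3)A 1/1 ok
For instance (0,0) has only 1/2 same-type neighbors, below 5/8.

No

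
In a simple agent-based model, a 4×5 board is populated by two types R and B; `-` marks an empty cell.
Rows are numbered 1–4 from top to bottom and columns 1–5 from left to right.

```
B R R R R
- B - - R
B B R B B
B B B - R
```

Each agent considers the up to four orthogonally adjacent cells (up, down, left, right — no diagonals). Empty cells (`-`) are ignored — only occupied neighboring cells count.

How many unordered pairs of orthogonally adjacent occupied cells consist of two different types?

7

Scan each occupied cell's neighbors to the right and below so each pair is counted once.
Row 1: B(1,1)–R(1,2)≠ R(1,2)–R(1,3)= R(1,2)–B(2,2)≠ R(1,3)–R(1,4)= R(1,4)–R(1,5)= R(1,5)–R(2,5)=  → 2/6 unlike.
Row 2: B(2,2)–B(3,2)= R(2,5)–B(3,5)≠  → 1/2 unlike.
Row 3: B(3,1)–B(3,2)= B(3,1)–B(4,1)= B(3,2)–R(3,3)≠ B(3,2)–B(4,2)= R(3,3)–B(3,4)≠ R(3,3)–B(4,3)≠ B(3,4)–B(3,5)= B(3,5)–R(4,5)≠  → 4/8 unlike.
Row 4: B(4,1)–B(4,2)= B(4,2)–B(4,3)=  → 0/2 unlike.
Total adjacent occupied pairs: 18; unlike-type pairs: 7.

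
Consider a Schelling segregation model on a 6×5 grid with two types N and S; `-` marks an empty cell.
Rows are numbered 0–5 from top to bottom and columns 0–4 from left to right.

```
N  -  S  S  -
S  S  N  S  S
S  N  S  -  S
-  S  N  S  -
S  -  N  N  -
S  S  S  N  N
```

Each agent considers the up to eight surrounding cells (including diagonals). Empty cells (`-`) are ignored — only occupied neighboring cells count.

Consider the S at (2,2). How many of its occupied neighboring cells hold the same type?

Occupied neighbors of (2,2): (1,1)=S, (1,2)=N, (1,3)=S, (2,1)=N, (3,1)=S, (3,2)=N, (3,3)=S.
Same type (S): 4 of 7.

4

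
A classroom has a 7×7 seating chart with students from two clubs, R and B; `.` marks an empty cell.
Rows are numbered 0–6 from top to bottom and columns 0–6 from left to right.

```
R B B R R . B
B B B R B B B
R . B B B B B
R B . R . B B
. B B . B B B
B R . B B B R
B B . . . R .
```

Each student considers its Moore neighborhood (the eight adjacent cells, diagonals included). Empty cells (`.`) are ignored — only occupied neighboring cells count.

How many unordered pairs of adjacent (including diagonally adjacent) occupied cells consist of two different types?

34

Scan each occupied cell's neighbors to the right and below (and the two forward diagonals) so each pair is counted once.
From row 0: 9 unlike of 20 pairs (running 9/20).
From row 1: 7 unlike of 22 pairs (running 16/42).
From row 2: 4 unlike of 15 pairs (running 20/57).
From row 3: 4 unlike of 12 pairs (running 24/69).
From row 4: 4 unlike of 15 pairs (running 28/84).
From row 5: 6 unlike of 11 pairs (running 34/95).
From row 6: 0 unlike of 1 pairs (running 34/96).
Total adjacent occupied pairs: 96; unlike-type pairs: 34.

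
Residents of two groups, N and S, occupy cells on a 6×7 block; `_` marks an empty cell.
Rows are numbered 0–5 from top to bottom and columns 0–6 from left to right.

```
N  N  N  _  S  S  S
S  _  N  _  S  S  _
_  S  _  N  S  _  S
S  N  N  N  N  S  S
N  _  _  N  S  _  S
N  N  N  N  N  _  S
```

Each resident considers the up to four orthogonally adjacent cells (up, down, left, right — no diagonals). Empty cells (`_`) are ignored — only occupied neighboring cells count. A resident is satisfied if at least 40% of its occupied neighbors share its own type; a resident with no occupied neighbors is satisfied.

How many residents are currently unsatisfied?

Row 0: (0,0)N 1/2 satisfied · (0,1)N 2/2 satisfied · (0,2)N 2/2 satisfied · (0,4)S 2/2 satisfied · (0,5)S 3/3 satisfied · (0,6)S 1/1 satisfied
Row 1: (1,0)S 0/1 not · (1,2)N 1/1 satisfied · (1,4)S 3/3 satisfied · (1,5)S 2/2 satisfied
Row 2: (2,1)S 0/1 not · (2,3)N 1/2 satisfied · (2,4)S 1/3 not · (2,6)S 1/1 satisfied
Row 3: (3,0)S 0/2 not · (3,1)N 1/3 not · (3,2)N 2/2 satisfied · (3,3)N 4/4 satisfied · (3,4)N 1/4 not · (3,5)S 1/2 satisfied · (3,6)S 3/3 satisfied
Row 4: (4,0)N 1/2 satisfied · (4,3)N 2/3 satisfied · (4,4)S 0/3 not · (4,6)S 2/2 satisfied
Row 5: (5,0)N 2/2 satisfied · (5,1)N 2/2 satisfied · (5,2)N 2/2 satisfied · (5,3)N 3/3 satisfied · (5,4)N 1/2 satisfied · (5,6)S 1/1 satisfied
Unsatisfied: (1,0), (2,1), (2,4), (3,0), (3,1), (3,4), (4,4) — 7 in total.

7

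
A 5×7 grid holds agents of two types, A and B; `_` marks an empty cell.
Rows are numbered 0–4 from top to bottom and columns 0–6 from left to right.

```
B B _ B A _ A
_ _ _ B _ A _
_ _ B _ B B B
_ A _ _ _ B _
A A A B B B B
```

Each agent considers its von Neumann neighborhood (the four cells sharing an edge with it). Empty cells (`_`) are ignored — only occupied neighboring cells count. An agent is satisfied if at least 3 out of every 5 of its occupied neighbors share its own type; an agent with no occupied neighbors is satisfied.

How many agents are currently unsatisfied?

(0,0)B 1/1 ✓
(0,1)B 1/1 ✓
(0,3)B 1/2 ✗
(0,4)A 0/1 ✗
(0,6)A 0/0 ✓
(1,3)B 1/1 ✓
(1,5)A 0/1 ✗
(2,2)B 0/0 ✓
(2,4)B 1/1 ✓
(2,5)B 3/4 ✓
(2,6)B 1/1 ✓
(3,1)A 1/1 ✓
(3,5)B 2/2 ✓
(4,0)A 1/1 ✓
(4,1)A 3/3 ✓
(4,2)A 1/2 ✗
(4,3)B 1/2 ✗
(4,4)B 2/2 ✓
(4,5)B 3/3 ✓
(4,6)B 1/1 ✓
Unsatisfied: (0,3), (0,4), (1,5), (4,2), (4,3) — 5 in total.

5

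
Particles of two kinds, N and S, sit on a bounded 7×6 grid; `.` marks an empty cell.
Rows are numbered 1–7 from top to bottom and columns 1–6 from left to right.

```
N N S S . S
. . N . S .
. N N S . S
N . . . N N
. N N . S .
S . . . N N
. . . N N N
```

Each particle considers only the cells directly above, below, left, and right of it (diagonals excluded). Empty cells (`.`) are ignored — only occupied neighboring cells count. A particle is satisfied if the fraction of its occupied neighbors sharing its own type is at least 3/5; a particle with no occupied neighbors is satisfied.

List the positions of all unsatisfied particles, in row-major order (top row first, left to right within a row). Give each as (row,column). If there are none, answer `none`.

(1,1)N 1/1 ok
(1,2)N 1/2 unhappy
(1,3)S 1/3 unhappy
(1,4)S 1/1 ok
(1,6)S 0/0 ok
(2,3)N 1/2 unhappy
(2,5)S 0/0 ok
(3,2)N 1/1 ok
(3,3)N 2/3 ok
(3,4)S 0/1 unhappy
(3,6)S 0/1 unhappy
(4,1)N 0/0 ok
(4,5)N 1/2 unhappy
(4,6)N 1/2 unhappy
(5,2)N 1/1 ok
(5,3)N 1/1 ok
(5,5)S 0/2 unhappy
(6,1)S 0/0 ok
(6,5)N 2/3 ok
(6,6)N 2/2 ok
(7,4)N 1/1 ok
(7,5)N 3/3 ok
(7,6)N 2/2 ok

(1,2), (1,3), (2,3), (3,4), (3,6), (4,5), (4,6), (5,5)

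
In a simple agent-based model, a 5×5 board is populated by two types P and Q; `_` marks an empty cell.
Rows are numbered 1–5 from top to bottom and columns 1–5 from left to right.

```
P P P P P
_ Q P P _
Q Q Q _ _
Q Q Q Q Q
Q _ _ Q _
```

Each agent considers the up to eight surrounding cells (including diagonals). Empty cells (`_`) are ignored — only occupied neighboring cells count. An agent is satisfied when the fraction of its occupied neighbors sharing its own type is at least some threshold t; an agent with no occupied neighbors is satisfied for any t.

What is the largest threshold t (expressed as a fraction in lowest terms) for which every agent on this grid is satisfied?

Row 1: (1,1)P 1/2 · (1,2)P 3/4 · (1,3)P 4/5 · (1,4)P 4/4 · (1,5)P 2/2
Row 2: (2,2)Q 3/7 · (2,3)P 4/7 · (2,4)P 4/5
Row 3: (3,1)Q 4/4 · (3,2)Q 6/7 · (3,3)Q 5/7
Row 4: (4,1)Q 4/4 · (4,2)Q 6/6 · (4,3)Q 5/5 · (4,4)Q 4/4 · (4,5)Q 2/2
Row 5: (5,1)Q 2/2 · (5,4)Q 3/3
The smallest same-type fraction is 3/7 at (2,2), which reduces to 3/7. Any threshold above that leaves this agent unsatisfied.

3/7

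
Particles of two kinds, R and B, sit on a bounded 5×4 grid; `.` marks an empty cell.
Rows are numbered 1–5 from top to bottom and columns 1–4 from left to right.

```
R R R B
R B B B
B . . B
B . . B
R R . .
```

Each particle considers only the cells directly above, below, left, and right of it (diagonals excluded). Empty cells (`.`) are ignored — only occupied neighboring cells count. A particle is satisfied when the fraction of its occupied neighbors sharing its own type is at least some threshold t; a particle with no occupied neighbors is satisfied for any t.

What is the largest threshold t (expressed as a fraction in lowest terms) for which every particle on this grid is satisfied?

1/3

(1,1)R 2/2
(1,2)R 2/3
(1,3)R 1/3
(1,4)B 1/2
(2,1)R 1/3
(2,2)B 1/3
(2,3)B 2/3
(2,4)B 3/3
(3,1)B 1/2
(3,4)B 2/2
(4,1)B 1/2
(4,4)B 1/1
(5,1)R 1/2
(5,2)R 1/1
The smallest same-type fraction is 1/3 at (1,3), which reduces to 1/3. Any threshold above that leaves this particle unsatisfied.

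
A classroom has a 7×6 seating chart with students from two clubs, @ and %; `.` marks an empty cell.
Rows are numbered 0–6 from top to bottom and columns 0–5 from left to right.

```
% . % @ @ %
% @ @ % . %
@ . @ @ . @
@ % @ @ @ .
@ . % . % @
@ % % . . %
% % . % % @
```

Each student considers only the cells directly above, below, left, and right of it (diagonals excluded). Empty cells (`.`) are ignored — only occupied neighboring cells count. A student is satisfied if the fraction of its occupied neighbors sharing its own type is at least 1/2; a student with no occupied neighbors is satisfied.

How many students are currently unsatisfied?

(0,0)% 1/1 satisfied
(0,2)% 0/2 not
(0,3)@ 1/3 not
(0,4)@ 1/2 satisfied
(0,5)% 1/2 satisfied
(1,0)% 1/3 not
(1,1)@ 1/2 satisfied
(1,2)@ 2/4 satisfied
(1,3)% 0/3 not
(1,5)% 1/2 satisfied
(2,0)@ 1/2 satisfied
(2,2)@ 3/3 satisfied
(2,3)@ 2/3 satisfied
(2,5)@ 0/1 not
(3,0)@ 2/3 satisfied
(3,1)% 0/2 not
(3,2)@ 2/4 satisfied
(3,3)@ 3/3 satisfied
(3,4)@ 1/2 satisfied
(4,0)@ 2/2 satisfied
(4,2)% 1/2 satisfied
(4,4)% 0/2 not
(4,5)@ 0/2 not
(5,0)@ 1/3 not
(5,1)% 2/3 satisfied
(5,2)% 2/2 satisfied
(5,5)% 0/2 not
(6,0)% 1/2 satisfied
(6,1)% 2/2 satisfied
(6,3)% 1/1 satisfied
(6,4)% 1/2 satisfied
(6,5)@ 0/2 not
Unsatisfied: (0,2), (0,3), (1,0), (1,3), (2,5), (3,1), (4,4), (4,5), (5,0), (5,5), (6,5) — 11 in total.

11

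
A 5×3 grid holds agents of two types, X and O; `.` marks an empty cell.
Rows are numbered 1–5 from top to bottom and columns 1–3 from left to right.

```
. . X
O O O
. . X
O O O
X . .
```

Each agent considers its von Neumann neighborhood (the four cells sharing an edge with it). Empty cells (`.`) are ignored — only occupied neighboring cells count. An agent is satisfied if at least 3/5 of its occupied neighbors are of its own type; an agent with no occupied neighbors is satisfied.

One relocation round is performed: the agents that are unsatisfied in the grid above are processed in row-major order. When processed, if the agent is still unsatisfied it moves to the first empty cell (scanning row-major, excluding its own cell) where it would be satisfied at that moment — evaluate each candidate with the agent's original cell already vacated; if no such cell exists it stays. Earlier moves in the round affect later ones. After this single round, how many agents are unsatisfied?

Initially unsatisfied (in order): (1,3), (2,3), (3,3), (4,1), (4,3), (5,1).
  (1,3): no empty cell satisfies it; stays.
  (2,3) → (1,1).
  (3,3): no empty cell satisfies it; stays.
  (4,1) → (1,2).
  (4,3) → (3,1).
  (5,1): now satisfied by earlier moves; stays.
Resulting grid:
O O X
O O .
O . X
. O .
X . .
Unsatisfied now: (1,3).

1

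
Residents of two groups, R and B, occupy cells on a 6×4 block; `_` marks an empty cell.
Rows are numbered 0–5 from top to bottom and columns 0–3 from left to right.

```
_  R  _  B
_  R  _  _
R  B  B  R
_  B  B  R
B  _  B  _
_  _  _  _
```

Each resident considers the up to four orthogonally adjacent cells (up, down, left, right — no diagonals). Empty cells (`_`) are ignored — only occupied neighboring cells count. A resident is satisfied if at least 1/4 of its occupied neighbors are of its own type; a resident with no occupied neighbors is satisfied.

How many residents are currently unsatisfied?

Row 0: (0,1)R 1/1 ✓ · (0,3)B 0/0 ✓
Row 1: (1,1)R 1/2 ✓
Row 2: (2,0)R 0/1 ✗ · (2,1)B 2/4 ✓ · (2,2)B 2/3 ✓ · (2,3)R 1/2 ✓
Row 3: (3,1)B 2/2 ✓ · (3,2)B 3/4 ✓ · (3,3)R 1/2 ✓
Row 4: (4,0)B 0/0 ✓ · (4,2)B 1/1 ✓
Unsatisfied: (2,0) — 1 in total.

1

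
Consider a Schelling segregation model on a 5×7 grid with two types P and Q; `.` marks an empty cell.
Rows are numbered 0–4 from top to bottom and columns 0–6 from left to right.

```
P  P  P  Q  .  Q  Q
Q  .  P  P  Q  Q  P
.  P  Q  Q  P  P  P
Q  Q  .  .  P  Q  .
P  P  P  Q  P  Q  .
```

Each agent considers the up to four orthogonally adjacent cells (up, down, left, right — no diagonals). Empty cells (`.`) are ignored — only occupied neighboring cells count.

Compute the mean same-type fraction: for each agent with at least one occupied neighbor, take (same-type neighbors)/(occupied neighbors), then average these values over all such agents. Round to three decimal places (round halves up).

0.455

Row 0: (0,0)P 1/2 · (0,1)P 2/2 · (0,2)P 2/3 · (0,3)Q 0/2 · (0,5)Q 2/2 · (0,6)Q 1/2
Row 1: (1,0)Q 0/1 · (1,2)P 2/3 · (1,3)P 1/4 · (1,4)Q 1/3 · (1,5)Q 2/4 · (1,6)P 1/3
Row 2: (2,1)P 0/2 · (2,2)Q 1/3 · (2,3)Q 1/3 · (2,4)P 2/4 · (2,5)P 2/4 · (2,6)P 2/2
Row 3: (3,0)Q 1/2 · (3,1)Q 1/3 · (3,4)P 2/3 · (3,5)Q 1/3
Row 4: (4,0)P 1/2 · (4,1)P 2/3 · (4,2)P 1/2 · (4,3)Q 0/2 · (4,4)P 1/3 · (4,5)Q 1/2
Sum over 28 agents: 1/2 + 2/2 + 2/3 + 0/2 + 2/2 + 1/2 + 0/1 + 2/3 + 1/4 + 1/3 + 2/4 + 1/3 + 0/2 + 1/3 + 1/3 + 2/4 + 2/4 + 2/2 + 1/2 + 1/3 + 2/3 + 1/3 + 1/2 + 2/3 + 1/2 + 0/2 + 1/3 + 1/2 = 51/4; mean = 51/4 ÷ 28 = 51/112 = 0.455357… → 0.455.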